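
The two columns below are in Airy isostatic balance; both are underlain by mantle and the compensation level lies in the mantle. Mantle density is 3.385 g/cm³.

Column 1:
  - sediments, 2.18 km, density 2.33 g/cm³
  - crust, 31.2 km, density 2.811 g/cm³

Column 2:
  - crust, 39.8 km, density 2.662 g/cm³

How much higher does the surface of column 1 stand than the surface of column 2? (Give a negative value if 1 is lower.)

−2.53 km

For any compensation level in the mantle, the mantle terms cancel and isostasy reduces to e = (Σt_1 − Σt_2) − (Σ(ρt)_1 − Σ(ρt)_2) / ρ_m.
Σt_1 = 33.38 km; Σt_2 = 39.8 km; Σ(ρt)_1 = 92.7826; Σ(ρt)_2 = 105.9476 (in km·g/cm³).
e = (33.38 − 39.8) − (92.7826 − 105.9476) / 3.385 = −2.53 km.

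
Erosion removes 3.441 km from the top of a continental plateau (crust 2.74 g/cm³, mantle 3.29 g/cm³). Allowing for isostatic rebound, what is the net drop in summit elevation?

Rebound u = e ρ_c/ρ_m = 3.441 km × 2.74/3.29 = 2.866 km.
Net surface drop = e − u = 3.441 km − 2.866 km = e (ρ_m − ρ_c)/ρ_m = 0.575 km.

0.575 km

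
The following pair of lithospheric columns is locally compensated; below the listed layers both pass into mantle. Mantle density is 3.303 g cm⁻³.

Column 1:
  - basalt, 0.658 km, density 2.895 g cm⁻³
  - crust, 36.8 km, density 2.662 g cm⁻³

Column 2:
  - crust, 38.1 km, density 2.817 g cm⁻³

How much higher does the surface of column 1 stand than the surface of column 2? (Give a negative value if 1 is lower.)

1.62 km

For any compensation level in the mantle, the mantle terms cancel and isostasy reduces to e = (Σt_1 − Σt_2) − (Σ(ρt)_1 − Σ(ρt)_2) / ρ_m.
Σt_1 = 37.458 km; Σt_2 = 38.1 km; Σ(ρt)_1 = 99.86651; Σ(ρt)_2 = 107.3277 (in km·g cm⁻³).
e = (37.458 − 38.1) − (99.86651 − 107.3277) / 3.303 = 1.62 km.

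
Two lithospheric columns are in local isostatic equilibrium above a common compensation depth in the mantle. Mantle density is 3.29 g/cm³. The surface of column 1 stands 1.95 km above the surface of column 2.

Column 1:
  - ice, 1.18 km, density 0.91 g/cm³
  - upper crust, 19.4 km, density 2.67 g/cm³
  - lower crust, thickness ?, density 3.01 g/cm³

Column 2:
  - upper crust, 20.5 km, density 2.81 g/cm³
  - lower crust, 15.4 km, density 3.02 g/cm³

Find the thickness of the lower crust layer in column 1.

Take the compensation level at the base of the deeper column (depth z_c below the surface of column 1) and equate Σ ρ_i t_i down to z_c; mantle fills any gap and the z_c terms cancel.
Column 1: 1.18×0.91 + 19.4×2.67 + x×3.01 + (z_c − 20.58 − x)×3.29
Column 2: 1.95×0 + 20.5×2.81 + 15.4×3.02 + (z_c − 1.95 − 35.9)×3.29
The z_c×3.29 term appears on both sides and cancels. Collect the known terms of each column as K = Σ(ρt)_known − 3.29 × (depth of known layers): K_1 = 52.8718 − 3.29×20.58 = −14.8364; K_2 = 104.113 − 3.29×(1.95 + 35.9) = −20.4135.
Balance: K_1 − x×(3.29 − 3.01) = K_2, so x = (K_1 − K_2)/(3.29 − 3.01) = 5.5771/0.28 = 19.9 km.

19.9 km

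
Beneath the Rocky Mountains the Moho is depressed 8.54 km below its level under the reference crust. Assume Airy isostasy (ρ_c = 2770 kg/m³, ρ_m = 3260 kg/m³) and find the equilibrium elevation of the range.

In Airy isostatic equilibrium: ρ_c h = (ρ_m − ρ_c) r.
h = r (ρ_m − ρ_c) / ρ_c = 8.54 km × (3260 − 2770) / 2770 = 1.51 km.

1.51 km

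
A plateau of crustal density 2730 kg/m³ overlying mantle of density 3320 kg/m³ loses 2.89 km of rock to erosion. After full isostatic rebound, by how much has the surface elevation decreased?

Rebound u = e ρ_c/ρ_m = 2.89 km × 2730/3320 = 2.376 km.
Net surface drop = e − u = 2.89 km − 2.376 km = e (ρ_m − ρ_c)/ρ_m = 0.514 km.

0.514 km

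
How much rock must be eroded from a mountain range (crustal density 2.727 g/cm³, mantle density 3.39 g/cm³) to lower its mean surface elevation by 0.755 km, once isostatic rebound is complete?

3.86 km

Net drop Δ = e − u = e − e ρ_c/ρ_m = e (ρ_m − ρ_c)/ρ_m.
e = Δ ρ_m/(ρ_m − ρ_c) = 0.755 km × 3.39/0.663 = 3.86 km.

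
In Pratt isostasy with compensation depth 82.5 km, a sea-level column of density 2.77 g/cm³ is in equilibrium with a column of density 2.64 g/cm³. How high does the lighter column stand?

4.06 km

ρ_ref D = ρ (D + h) → h = D (ρ_ref − ρ)/ρ.
h = 82.5 km × (2.77 − 2.64)/2.64 = 4.06 km.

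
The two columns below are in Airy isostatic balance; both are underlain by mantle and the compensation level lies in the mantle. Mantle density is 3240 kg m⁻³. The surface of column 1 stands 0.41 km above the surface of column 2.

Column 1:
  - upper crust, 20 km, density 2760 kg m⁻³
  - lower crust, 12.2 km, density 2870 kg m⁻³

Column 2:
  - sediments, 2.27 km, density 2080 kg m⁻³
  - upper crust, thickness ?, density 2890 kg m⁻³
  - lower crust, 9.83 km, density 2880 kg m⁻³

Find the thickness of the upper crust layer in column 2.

Take the compensation level at the base of the deeper column (depth z_c below the surface of column 1) and equate Σ ρ_i t_i down to z_c; mantle fills any gap and the z_c terms cancel.
Column 1: 20×2760 + 12.2×2870 + (z_c − 32.2)×3240
Column 2: 0.41×0 + 2.27×2080 + x×2890 + 9.83×2880 + (z_c − 0.41 − 12.1 − x)×3240
The z_c×3240 term appears on both sides and cancels. Collect the known terms of each column as K = Σ(ρt)_known − 3240 × (depth of known layers): K_1 = 90214 − 3240×32.2 = −14114; K_2 = 33032 − 3240×(0.41 + 12.1) = −7500.4.
Balance: K_1 = K_2 − x×(3240 − 2890), so x = (K_2 − K_1)/(3240 − 2890) = 6613.6/350 = 18.9 km.

18.9 km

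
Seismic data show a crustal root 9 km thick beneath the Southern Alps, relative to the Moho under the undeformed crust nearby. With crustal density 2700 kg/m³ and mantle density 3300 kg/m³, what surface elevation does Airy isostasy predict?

Balancing pressure at the compensation depth: ρ_c h = (ρ_m − ρ_c) r.
h = r (ρ_m − ρ_c) / ρ_c = 9 km × (3300 − 2700) / 2700 = 2 km.

2 km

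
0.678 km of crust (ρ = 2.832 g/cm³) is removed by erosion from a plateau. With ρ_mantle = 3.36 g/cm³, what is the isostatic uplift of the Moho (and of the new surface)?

0.571 km

Unloading: uplift u = e ρ_c/ρ_m = 0.678 km × 2.832/3.36 = 0.571 km.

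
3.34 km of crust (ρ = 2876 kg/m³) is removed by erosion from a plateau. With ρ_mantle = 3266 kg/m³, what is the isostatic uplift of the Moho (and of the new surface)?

2.94 km

Unloading: uplift u = e ρ_c/ρ_m = 3.34 km × 2876/3266 = 2.94 km.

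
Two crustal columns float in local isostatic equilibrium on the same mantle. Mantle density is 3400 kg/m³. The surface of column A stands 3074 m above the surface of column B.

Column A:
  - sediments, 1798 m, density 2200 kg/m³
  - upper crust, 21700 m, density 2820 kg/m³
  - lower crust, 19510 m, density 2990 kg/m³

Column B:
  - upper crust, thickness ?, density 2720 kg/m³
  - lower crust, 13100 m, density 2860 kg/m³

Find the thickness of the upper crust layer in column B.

7670 m

Take the compensation level at the base of the deeper column (depth z_c below the surface of column A) and equate Σ ρ_i t_i down to z_c; mantle fills any gap and the z_c terms cancel.
Column A: 1798×2200 + 21700×2820 + 19510×2990 + (z_c − 43008)×3400
Column B: 3074×0 + x×2720 + 13100×2860 + (z_c − 3074 − 13100 − x)×3400
The z_c×3400 term appears on both sides and cancels. Collect the known terms of each column as K = Σ(ρt)_known − 3400 × (depth of known layers): K_A = 123484500 − 3400×43008 = −22742700; K_B = 37466000 − 3400×(3074 + 13100) = −17525600.
Balance: K_A = K_B − x×(3400 − 2720), so x = (K_B − K_A)/(3400 − 2720) = 5217100/680 = 7670 m.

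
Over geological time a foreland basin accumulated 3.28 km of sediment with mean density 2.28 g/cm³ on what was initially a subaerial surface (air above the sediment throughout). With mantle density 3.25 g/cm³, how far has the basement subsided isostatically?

2.3 km

Subaerial load: s = t ρ_sed / ρ_m = 3.28 km × 2.28/3.25 = 2.3 km.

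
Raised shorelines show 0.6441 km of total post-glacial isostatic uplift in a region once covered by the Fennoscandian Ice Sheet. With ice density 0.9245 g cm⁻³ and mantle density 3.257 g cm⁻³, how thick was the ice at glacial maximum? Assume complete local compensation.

u = t ρ_ice/ρ_m → t = u ρ_m/ρ_ice = 0.6441 km × 3.257/0.9245 = 2.27 km.

2.27 km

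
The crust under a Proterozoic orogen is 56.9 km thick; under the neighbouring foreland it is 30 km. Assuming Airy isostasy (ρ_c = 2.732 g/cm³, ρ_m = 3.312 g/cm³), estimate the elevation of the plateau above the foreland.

Excess crust Δ = 56.9 km − 30 km = 26.9 km, split between elevation h and root r with h + r = Δ.
Airy balance ρ_c h = (ρ_m − ρ_c) r gives r = h ρ_c/(ρ_m − ρ_c), so h (1 + ρ_c/(ρ_m − ρ_c)) = Δ, i.e. h = Δ (ρ_m − ρ_c)/ρ_m.
h = 26.9 km × 0.58/3.312 = 4.71 km.

4.71 km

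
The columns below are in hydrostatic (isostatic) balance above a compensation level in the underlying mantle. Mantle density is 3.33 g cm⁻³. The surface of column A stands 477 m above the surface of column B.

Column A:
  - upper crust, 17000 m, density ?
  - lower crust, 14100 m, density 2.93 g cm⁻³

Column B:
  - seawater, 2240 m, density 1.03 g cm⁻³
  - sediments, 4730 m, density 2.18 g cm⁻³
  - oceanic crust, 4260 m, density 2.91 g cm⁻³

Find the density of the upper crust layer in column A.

Take the compensation level at the base of the deeper column (depth z_c below the surface of column A) and equate Σ ρ_i t_i down to z_c; mantle fills any gap and the z_c terms cancel.
Column A: 17000×ρ + 14100×2.93 + (z_c − 31100)×3.33
Column B: 477×0 + 2240×1.03 + 4730×2.18 + 4260×2.91 + (z_c − 477 − 11230)×3.33
The z_c×3.33 term appears on both sides and cancels. Collect the known terms of each column as K = Σ(ρt)_known − 3.33 × (depth of known layers): K_A = 41313 − 3.33×31100 = −62250; K_B = 25015.2 − 3.33×(477 + 11230) = −13969.11.
Balance: K_A + 17000×ρ = K_B, so ρ = (K_B − K_A)/17000 = 48280.9/17000 = 2.84 g cm⁻³.

2.84 g cm⁻³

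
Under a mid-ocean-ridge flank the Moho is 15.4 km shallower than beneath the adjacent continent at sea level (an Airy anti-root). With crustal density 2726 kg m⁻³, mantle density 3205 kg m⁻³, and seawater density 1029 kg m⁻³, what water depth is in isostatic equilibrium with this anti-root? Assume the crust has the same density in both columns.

4.35 km

Replacing a thickness d of crust by seawater at the top must be balanced by replacing crust with mantle at the base: d (ρ_c − ρ_w) = a (ρ_m − ρ_c).
d = a (ρ_m − ρ_c)/(ρ_c − ρ_w) = 15.4 km × 479/1697 = 4.35 km.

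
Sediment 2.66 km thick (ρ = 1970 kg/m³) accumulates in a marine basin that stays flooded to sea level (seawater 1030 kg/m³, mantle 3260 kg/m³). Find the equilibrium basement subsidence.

Submarine loading: the sediment displaces seawater, and the subsidence is in turn flooded, so s (ρ_m − ρ_w) = t (ρ_sed − ρ_w).
s = 2.66 km × (1970 − 1030) / (3260 − 1030) = 1.12 km.

1.12 km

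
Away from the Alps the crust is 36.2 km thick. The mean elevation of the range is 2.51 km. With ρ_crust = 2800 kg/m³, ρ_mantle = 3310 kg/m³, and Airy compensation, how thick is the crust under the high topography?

Root depth r = h ρ_c / (ρ_m − ρ_c) = 2.51 km × 2800 / 510 = 13.78 km.
Total thickness = T + h + r = 36.2 km + 2.51 km + 13.78 km = 52.5 km.

52.5 km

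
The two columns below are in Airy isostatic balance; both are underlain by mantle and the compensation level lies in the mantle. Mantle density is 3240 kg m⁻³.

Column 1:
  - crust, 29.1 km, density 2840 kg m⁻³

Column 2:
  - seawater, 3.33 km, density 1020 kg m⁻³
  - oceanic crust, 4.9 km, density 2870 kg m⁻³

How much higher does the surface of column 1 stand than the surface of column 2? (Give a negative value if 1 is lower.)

For any compensation level in the mantle, the mantle terms cancel and isostasy reduces to e = (Σt_1 − Σt_2) − (Σ(ρt)_1 − Σ(ρt)_2) / ρ_m.
Σt_1 = 29.1 km; Σt_2 = 8.23 km; Σ(ρt)_1 = 82644; Σ(ρt)_2 = 17459.6 (in km·kg m⁻³).
e = (29.1 − 8.23) − (82644 − 17459.6) / 3240 = 0.751 km.

0.751 km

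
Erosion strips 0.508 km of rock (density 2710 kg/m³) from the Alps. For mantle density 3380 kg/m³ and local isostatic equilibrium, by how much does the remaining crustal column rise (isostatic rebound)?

0.407 km

Unloading: uplift u = e ρ_c/ρ_m = 0.508 km × 2710/3380 = 0.407 km.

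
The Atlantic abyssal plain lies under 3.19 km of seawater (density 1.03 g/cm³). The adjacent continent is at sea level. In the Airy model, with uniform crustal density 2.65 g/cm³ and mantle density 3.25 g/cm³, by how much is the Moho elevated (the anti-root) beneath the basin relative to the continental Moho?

8.61 km

Isostatic balance requires: replacing crust with seawater at the top is compensated by replacing crust with mantle at the base: d (ρ_c − ρ_w) = a (ρ_m − ρ_c).
a = d (ρ_c − ρ_w)/(ρ_m − ρ_c) = 3.19 km × 1.62/0.6 = 8.61 km.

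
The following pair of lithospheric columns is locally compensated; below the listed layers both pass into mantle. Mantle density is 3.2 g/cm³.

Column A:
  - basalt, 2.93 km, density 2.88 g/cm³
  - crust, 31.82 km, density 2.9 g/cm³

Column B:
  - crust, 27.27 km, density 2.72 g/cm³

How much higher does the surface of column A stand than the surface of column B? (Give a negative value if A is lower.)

−0.814 km

For any compensation level in the mantle, the mantle terms cancel and isostasy reduces to e = (Σt_A − Σt_B) − (Σ(ρt)_A − Σ(ρt)_B) / ρ_m.
Σt_A = 34.75 km; Σt_B = 27.27 km; Σ(ρt)_A = 100.7164; Σ(ρt)_B = 74.1744 (in km·g/cm³).
e = (34.75 − 27.27) − (100.7164 − 74.1744) / 3.2 = −0.814 km.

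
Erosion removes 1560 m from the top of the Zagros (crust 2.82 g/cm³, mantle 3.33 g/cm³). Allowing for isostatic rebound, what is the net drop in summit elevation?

239 m

Rebound u = e ρ_c/ρ_m = 1560 m × 2.82/3.33 = 1321 m.
Net surface drop = e − u = 1560 m − 1321 m = e (ρ_m − ρ_c)/ρ_m = 239 m.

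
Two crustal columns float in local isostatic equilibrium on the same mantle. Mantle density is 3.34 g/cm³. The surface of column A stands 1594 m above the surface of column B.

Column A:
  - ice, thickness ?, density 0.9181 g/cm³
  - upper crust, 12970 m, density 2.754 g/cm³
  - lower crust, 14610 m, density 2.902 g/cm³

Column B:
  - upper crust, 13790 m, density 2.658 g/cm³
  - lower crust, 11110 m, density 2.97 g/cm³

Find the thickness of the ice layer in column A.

Take the compensation level at the base of the deeper column (depth z_c below the surface of column A) and equate Σ ρ_i t_i down to z_c; mantle fills any gap and the z_c terms cancel.
Column A: x×0.9181 + 12970×2.754 + 14610×2.902 + (z_c − 27580 − x)×3.34
Column B: 1594×0 + 13790×2.658 + 11110×2.97 + (z_c − 1594 − 24900)×3.34
The z_c×3.34 term appears on both sides and cancels. Collect the known terms of each column as K = Σ(ρt)_known − 3.34 × (depth of known layers): K_A = 78117.6 − 3.34×27580 = −13999.6; K_B = 69650.52 − 3.34×(1594 + 24900) = −18839.44.
Balance: K_A − x×(3.34 − 0.9181) = K_B, so x = (K_A − K_B)/(3.34 − 0.9181) = 4839.84/2.4219 = 2000 m.

2000 m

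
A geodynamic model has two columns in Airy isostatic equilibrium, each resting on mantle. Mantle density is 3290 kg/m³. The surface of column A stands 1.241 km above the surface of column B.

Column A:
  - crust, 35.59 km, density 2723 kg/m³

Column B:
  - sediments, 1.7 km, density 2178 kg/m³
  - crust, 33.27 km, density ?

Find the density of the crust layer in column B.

2860 kg/m³

Take the compensation level at the base of the deeper column (depth z_c below the surface of column A) and equate Σ ρ_i t_i down to z_c; mantle fills any gap and the z_c terms cancel.
Column A: 35.59×2723 + (z_c − 35.59)×3290
Column B: 1.241×0 + 1.7×2178 + 33.27×ρ + (z_c − 1.241 − 34.97)×3290
The z_c×3290 term appears on both sides and cancels. Collect the known terms of each column as K = Σ(ρt)_known − 3290 × (depth of known layers): K_A = 96911.57 − 3290×35.59 = −20179.53; K_B = 3702.6 − 3290×(1.241 + 34.97) = −115431.59.
Balance: K_A = K_B + 33.27×ρ, so ρ = (K_A − K_B)/33.27 = 95252.1/33.27 = 2860 kg/m³.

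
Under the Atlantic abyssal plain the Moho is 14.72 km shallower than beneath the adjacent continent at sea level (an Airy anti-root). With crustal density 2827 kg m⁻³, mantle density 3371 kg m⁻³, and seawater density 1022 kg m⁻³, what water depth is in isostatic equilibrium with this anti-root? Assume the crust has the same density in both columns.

4.44 km

Replacing a thickness d of crust by seawater at the top must be balanced by replacing crust with mantle at the base: d (ρ_c − ρ_w) = a (ρ_m − ρ_c).
d = a (ρ_m − ρ_c)/(ρ_c − ρ_w) = 14.72 km × 544/1805 = 4.44 km.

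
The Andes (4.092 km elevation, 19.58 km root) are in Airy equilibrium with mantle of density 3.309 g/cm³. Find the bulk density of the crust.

2.74 g/cm³

ρ_c h = (ρ_m − ρ_c) r → ρ_c (h + r) = ρ_m r → ρ_c = ρ_m r / (h + r).
ρ_c = 3.309 × 19.58 km / (4.092 km + 19.58 km) = 2.74 g/cm³.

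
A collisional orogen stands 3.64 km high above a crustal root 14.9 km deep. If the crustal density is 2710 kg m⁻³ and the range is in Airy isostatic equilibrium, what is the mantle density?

Airy balance: ρ_c h = (ρ_m − ρ_c) r → ρ_m = ρ_c (1 + h/r).
ρ_m = 2710 × (1 + 3.64 km/14.9 km) = 3370 kg m⁻³.

3370 kg m⁻³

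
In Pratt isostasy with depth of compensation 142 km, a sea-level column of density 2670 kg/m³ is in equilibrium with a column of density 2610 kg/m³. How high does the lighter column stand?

3.26 km

ρ_ref D = ρ (D + h) → h = D (ρ_ref − ρ)/ρ.
h = 142 km × (2670 − 2610)/2610 = 3.26 km.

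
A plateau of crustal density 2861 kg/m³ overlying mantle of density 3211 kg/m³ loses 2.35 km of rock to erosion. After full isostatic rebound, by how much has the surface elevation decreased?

0.256 km

Rebound u = e ρ_c/ρ_m = 2.35 km × 2861/3211 = 2.094 km.
Net surface drop = e − u = 2.35 km − 2.094 km = e (ρ_m − ρ_c)/ρ_m = 0.256 km.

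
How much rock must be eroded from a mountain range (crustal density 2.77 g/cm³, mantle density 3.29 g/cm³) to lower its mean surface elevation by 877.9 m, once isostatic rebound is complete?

5550 m

Net drop Δ = e − u = e − e ρ_c/ρ_m = e (ρ_m − ρ_c)/ρ_m.
e = Δ ρ_m/(ρ_m − ρ_c) = 877.9 m × 3.29/0.52 = 5550 m.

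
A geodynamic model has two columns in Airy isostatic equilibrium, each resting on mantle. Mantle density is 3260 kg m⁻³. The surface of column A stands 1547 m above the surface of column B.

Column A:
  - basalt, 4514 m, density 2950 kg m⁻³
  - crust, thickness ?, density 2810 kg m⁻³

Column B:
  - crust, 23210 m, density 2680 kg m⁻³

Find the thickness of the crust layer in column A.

Take the compensation level at the base of the deeper column (depth z_c below the surface of column A) and equate Σ ρ_i t_i down to z_c; mantle fills any gap and the z_c terms cancel.
Column A: 4514×2950 + x×2810 + (z_c − 4514 − x)×3260
Column B: 1547×0 + 23210×2680 + (z_c − 1547 − 23210)×3260
The z_c×3260 term appears on both sides and cancels. Collect the known terms of each column as K = Σ(ρt)_known − 3260 × (depth of known layers): K_A = 13316300 − 3260×4514 = −1399340; K_B = 62202800 − 3260×(1547 + 23210) = −18505020.
Balance: K_A − x×(3260 − 2810) = K_B, so x = (K_A − K_B)/(3260 − 2810) = 17105700/450 = 38000 m.

38000 m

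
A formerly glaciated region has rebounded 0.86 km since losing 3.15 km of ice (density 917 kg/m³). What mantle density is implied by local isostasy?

ρ_m = ρ_ice t / u = 917 × 3.15 km/0.86 km = 3360 kg/m³.

3360 kg/m³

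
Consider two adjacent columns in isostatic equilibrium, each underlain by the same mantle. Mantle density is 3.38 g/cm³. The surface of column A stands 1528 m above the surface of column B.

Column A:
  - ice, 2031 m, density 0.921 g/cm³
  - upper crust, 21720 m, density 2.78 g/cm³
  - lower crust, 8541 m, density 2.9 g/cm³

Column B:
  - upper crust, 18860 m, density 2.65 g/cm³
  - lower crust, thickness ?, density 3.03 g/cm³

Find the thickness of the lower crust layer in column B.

Take the compensation level at the base of the deeper column (depth z_c below the surface of column A) and equate Σ ρ_i t_i down to z_c; mantle fills any gap and the z_c terms cancel.
Column A: 2031×0.921 + 21720×2.78 + 8541×2.9 + (z_c − 32292)×3.38
Column B: 1528×0 + 18860×2.65 + x×3.03 + (z_c − 1528 − 18860 − x)×3.38
The z_c×3.38 term appears on both sides and cancels. Collect the known terms of each column as K = Σ(ρt)_known − 3.38 × (depth of known layers): K_A = 87021.051 − 3.38×32292 = −22125.909; K_B = 49979 − 3.38×(1528 + 18860) = −18932.44.
Balance: K_A = K_B − x×(3.38 − 3.03), so x = (K_B − K_A)/(3.38 − 3.03) = 3193.47/0.35 = 9120 m.

9120 m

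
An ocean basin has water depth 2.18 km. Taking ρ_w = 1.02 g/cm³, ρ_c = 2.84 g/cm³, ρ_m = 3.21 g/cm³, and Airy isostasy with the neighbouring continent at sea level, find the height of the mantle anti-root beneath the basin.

10.7 km

Balancing pressure at the compensation depth: replacing crust with seawater at the top is compensated by replacing crust with mantle at the base: d (ρ_c − ρ_w) = a (ρ_m − ρ_c).
a = d (ρ_c − ρ_w)/(ρ_m − ρ_c) = 2.18 km × 1.82/0.37 = 10.7 km.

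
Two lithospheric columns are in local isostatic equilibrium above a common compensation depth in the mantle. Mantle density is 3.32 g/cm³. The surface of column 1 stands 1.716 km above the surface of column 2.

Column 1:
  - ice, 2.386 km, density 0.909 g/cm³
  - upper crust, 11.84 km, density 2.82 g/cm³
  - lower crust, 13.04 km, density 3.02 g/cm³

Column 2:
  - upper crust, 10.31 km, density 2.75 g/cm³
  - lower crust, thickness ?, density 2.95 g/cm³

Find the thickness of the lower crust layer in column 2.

Take the compensation level at the base of the deeper column (depth z_c below the surface of column 1) and equate Σ ρ_i t_i down to z_c; mantle fills any gap and the z_c terms cancel.
Column 1: 2.386×0.909 + 11.84×2.82 + 13.04×3.02 + (z_c − 27.266)×3.32
Column 2: 1.716×0 + 10.31×2.75 + x×2.95 + (z_c − 1.716 − 10.31 − x)×3.32
The z_c×3.32 term appears on both sides and cancels. Collect the known terms of each column as K = Σ(ρt)_known − 3.32 × (depth of known layers): K_1 = 74.938474 − 3.32×27.266 = −15.584646; K_2 = 28.3525 − 3.32×(1.716 + 10.31) = −11.57382.
Balance: K_1 = K_2 − x×(3.32 − 2.95), so x = (K_2 − K_1)/(3.32 − 2.95) = 4.01083/0.37 = 10.8 km.

10.8 km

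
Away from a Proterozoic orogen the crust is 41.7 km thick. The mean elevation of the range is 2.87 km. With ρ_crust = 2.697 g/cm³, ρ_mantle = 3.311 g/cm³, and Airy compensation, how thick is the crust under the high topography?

Root depth r = h ρ_c / (ρ_m − ρ_c) = 2.87 km × 2.697 / 0.614 = 12.61 km.
Total thickness = T + h + r = 41.7 km + 2.87 km + 12.61 km = 57.2 km.

57.2 km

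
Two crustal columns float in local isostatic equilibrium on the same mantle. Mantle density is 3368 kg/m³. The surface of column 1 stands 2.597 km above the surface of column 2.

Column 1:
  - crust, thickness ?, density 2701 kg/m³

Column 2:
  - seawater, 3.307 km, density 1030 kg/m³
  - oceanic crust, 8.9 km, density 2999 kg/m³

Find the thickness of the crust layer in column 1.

29.6 km

Take the compensation level at the base of the deeper column (depth z_c below the surface of column 1) and equate Σ ρ_i t_i down to z_c; mantle fills any gap and the z_c terms cancel.
Column 1: x×2701 + (z_c − 0 − x)×3368
Column 2: 2.597×0 + 3.307×1030 + 8.9×2999 + (z_c − 2.597 − 12.207)×3368
The z_c×3368 term appears on both sides and cancels. Collect the known terms of each column as K = Σ(ρt)_known − 3368 × (depth of known layers): K_1 = 0 − 3368×0 = 0; K_2 = 30097.31 − 3368×(2.597 + 12.207) = −19762.562.
Balance: K_1 − x×(3368 − 2701) = K_2, so x = (K_1 − K_2)/(3368 − 2701) = 19762.6/667 = 29.6 km.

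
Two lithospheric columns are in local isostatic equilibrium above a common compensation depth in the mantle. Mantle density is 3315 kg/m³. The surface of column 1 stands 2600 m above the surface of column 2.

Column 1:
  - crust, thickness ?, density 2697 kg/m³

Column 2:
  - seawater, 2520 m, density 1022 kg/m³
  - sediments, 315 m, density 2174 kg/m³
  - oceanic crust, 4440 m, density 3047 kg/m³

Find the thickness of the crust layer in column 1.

25800 m

Take the compensation level at the base of the deeper column (depth z_c below the surface of column 1) and equate Σ ρ_i t_i down to z_c; mantle fills any gap and the z_c terms cancel.
Column 1: x×2697 + (z_c − 0 − x)×3315
Column 2: 2600×0 + 2520×1022 + 315×2174 + 4440×3047 + (z_c − 2600 − 7275)×3315
The z_c×3315 term appears on both sides and cancels. Collect the known terms of each column as K = Σ(ρt)_known − 3315 × (depth of known layers): K_1 = 0 − 3315×0 = 0; K_2 = 16788930 − 3315×(2600 + 7275) = −15946695.
Balance: K_1 − x×(3315 − 2697) = K_2, so x = (K_1 − K_2)/(3315 − 2697) = 15946700/618 = 25800 m.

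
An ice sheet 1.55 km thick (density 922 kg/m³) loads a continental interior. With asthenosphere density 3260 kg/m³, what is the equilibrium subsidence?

0.438 km

By Archimedes' principle applied to the lithosphere: the ice load ρ_ice t is balanced by mantle displaced below, ρ_m s.
s = t ρ_ice / ρ_m = 1.55 km × 922/3260 = 0.438 km.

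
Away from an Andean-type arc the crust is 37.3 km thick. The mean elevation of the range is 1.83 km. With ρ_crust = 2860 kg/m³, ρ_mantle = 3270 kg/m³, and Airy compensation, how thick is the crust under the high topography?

51.9 km

Root depth r = h ρ_c / (ρ_m − ρ_c) = 1.83 km × 2860 / 410 = 12.77 km.
Total thickness = T + h + r = 37.3 km + 1.83 km + 12.77 km = 51.9 km.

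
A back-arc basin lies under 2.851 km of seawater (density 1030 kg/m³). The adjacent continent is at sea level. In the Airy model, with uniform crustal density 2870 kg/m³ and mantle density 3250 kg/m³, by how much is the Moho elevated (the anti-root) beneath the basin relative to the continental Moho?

13.8 km

In Airy isostatic equilibrium: replacing crust with seawater at the top is compensated by replacing crust with mantle at the base: d (ρ_c − ρ_w) = a (ρ_m − ρ_c).
a = d (ρ_c − ρ_w)/(ρ_m − ρ_c) = 2.851 km × 1840/380 = 13.8 km.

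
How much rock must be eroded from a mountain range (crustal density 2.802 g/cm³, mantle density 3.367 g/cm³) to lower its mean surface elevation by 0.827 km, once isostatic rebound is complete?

Net drop Δ = e − u = e − e ρ_c/ρ_m = e (ρ_m − ρ_c)/ρ_m.
e = Δ ρ_m/(ρ_m − ρ_c) = 0.827 km × 3.367/0.565 = 4.93 km.

4.93 km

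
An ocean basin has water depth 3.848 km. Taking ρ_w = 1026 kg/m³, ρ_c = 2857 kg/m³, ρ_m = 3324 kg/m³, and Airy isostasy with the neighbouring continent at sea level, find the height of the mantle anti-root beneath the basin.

Equating mass per unit area of the two columns: replacing crust with seawater at the top is compensated by replacing crust with mantle at the base: d (ρ_c − ρ_w) = a (ρ_m − ρ_c).
a = d (ρ_c − ρ_w)/(ρ_m − ρ_c) = 3.848 km × 1831/467 = 15.1 km.

15.1 km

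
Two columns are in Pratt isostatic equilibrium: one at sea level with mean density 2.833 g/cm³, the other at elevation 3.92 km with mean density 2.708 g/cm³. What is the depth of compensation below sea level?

ρ_ref D = ρ (D + h) → D (ρ_ref − ρ) = ρ h.
D = ρ h/(ρ_ref − ρ) = 2.708 × 3.92 km/(2.833 − 2.708) = 84.9 km.

84.9 km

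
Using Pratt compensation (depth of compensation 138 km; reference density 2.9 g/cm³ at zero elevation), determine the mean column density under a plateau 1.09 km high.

Pratt balance: ρ_ref D = ρ (D + h).
ρ = ρ_ref D/(D + h) = 2.9 × 138 km/(138 km + 1.09 km) = 2.88 g/cm³.

2.88 g/cm³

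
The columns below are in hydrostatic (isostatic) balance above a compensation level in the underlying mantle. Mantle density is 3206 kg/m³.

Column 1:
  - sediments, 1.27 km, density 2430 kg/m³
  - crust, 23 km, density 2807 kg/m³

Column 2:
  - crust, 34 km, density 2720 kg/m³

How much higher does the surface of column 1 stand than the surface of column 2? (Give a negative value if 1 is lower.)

−1.98 km

For any compensation level in the mantle, the mantle terms cancel and isostasy reduces to e = (Σt_1 − Σt_2) − (Σ(ρt)_1 − Σ(ρt)_2) / ρ_m.
Σt_1 = 24.27 km; Σt_2 = 34 km; Σ(ρt)_1 = 67647.1; Σ(ρt)_2 = 92480 (in km·kg/m³).
e = (24.27 − 34) − (67647.1 − 92480) / 3206 = −1.98 km.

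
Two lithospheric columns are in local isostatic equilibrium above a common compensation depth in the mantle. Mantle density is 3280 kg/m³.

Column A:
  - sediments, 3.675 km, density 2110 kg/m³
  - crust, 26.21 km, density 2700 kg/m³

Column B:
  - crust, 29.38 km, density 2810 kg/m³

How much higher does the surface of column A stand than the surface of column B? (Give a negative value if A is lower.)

1.74 km

For any compensation level in the mantle, the mantle terms cancel and isostasy reduces to e = (Σt_A − Σt_B) − (Σ(ρt)_A − Σ(ρt)_B) / ρ_m.
Σt_A = 29.885 km; Σt_B = 29.38 km; Σ(ρt)_A = 78521.25; Σ(ρt)_B = 82557.8 (in km·kg/m³).
e = (29.885 − 29.38) − (78521.25 − 82557.8) / 3280 = 1.74 km.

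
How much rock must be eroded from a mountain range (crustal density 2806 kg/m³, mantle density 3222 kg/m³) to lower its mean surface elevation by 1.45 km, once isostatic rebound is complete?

11.2 km

Net drop Δ = e − u = e − e ρ_c/ρ_m = e (ρ_m − ρ_c)/ρ_m.
e = Δ ρ_m/(ρ_m − ρ_c) = 1.45 km × 3222/416 = 11.2 km.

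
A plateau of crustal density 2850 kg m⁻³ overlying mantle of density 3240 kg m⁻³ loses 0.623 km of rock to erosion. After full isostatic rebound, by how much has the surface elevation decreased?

0.075 km

Rebound u = e ρ_c/ρ_m = 0.623 km × 2850/3240 = 0.548 km.
Net surface drop = e − u = 0.623 km − 0.548 km = e (ρ_m − ρ_c)/ρ_m = 0.075 km.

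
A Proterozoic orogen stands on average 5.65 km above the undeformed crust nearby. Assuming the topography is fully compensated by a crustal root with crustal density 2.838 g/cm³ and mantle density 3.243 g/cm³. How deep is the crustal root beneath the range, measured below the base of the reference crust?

39.6 km

Equating mass per unit area of the two columns: the weight of the topography is balanced by the buoyancy of the root, ρ_c h = (ρ_m − ρ_c) r.
r = h · ρ_c / (ρ_m − ρ_c) = 5.65 km × 2.838 / (3.243 − 2.838) = 39.6 km.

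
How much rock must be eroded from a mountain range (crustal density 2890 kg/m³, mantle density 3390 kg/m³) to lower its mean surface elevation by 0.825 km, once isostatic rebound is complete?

5.59 km

Net drop Δ = e − u = e − e ρ_c/ρ_m = e (ρ_m − ρ_c)/ρ_m.
e = Δ ρ_m/(ρ_m − ρ_c) = 0.825 km × 3390/500 = 5.59 km.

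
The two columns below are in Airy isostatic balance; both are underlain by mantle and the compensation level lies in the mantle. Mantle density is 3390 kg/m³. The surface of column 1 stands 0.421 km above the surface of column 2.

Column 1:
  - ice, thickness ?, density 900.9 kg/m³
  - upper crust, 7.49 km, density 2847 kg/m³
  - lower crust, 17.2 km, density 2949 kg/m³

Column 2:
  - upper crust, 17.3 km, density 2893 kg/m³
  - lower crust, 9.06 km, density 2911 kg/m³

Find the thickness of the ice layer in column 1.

Take the compensation level at the base of the deeper column (depth z_c below the surface of column 1) and equate Σ ρ_i t_i down to z_c; mantle fills any gap and the z_c terms cancel.
Column 1: x×900.9 + 7.49×2847 + 17.2×2949 + (z_c − 24.69 − x)×3390
Column 2: 0.421×0 + 17.3×2893 + 9.06×2911 + (z_c − 0.421 − 26.36)×3390
The z_c×3390 term appears on both sides and cancels. Collect the known terms of each column as K = Σ(ρt)_known − 3390 × (depth of known layers): K_1 = 72046.83 − 3390×24.69 = −11652.27; K_2 = 76422.56 − 3390×(0.421 + 26.36) = −14365.03.
Balance: K_1 − x×(3390 − 900.9) = K_2, so x = (K_1 − K_2)/(3390 − 900.9) = 2712.76/2489.1 = 1.09 km.

1.09 km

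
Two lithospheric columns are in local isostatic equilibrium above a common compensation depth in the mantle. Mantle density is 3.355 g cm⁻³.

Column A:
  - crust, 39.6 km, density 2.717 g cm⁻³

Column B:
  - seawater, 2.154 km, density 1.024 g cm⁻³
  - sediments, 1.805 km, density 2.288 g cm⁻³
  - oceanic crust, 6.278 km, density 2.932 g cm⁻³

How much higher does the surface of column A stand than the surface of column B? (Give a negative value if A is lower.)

For any compensation level in the mantle, the mantle terms cancel and isostasy reduces to e = (Σt_A − Σt_B) − (Σ(ρt)_A − Σ(ρt)_B) / ρ_m.
Σt_A = 39.6 km; Σt_B = 10.237 km; Σ(ρt)_A = 107.5932; Σ(ρt)_B = 24.742632 (in km·g cm⁻³).
e = (39.6 − 10.237) − (107.5932 − 24.742632) / 3.355 = 4.67 km.

4.67 km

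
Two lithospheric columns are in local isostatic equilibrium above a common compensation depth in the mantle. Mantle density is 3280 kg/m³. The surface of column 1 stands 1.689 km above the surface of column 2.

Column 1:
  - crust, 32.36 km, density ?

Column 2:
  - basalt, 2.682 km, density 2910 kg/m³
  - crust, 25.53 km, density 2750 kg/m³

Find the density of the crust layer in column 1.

2660 kg/m³

Take the compensation level at the base of the deeper column (depth z_c below the surface of column 1) and equate Σ ρ_i t_i down to z_c; mantle fills any gap and the z_c terms cancel.
Column 1: 32.36×ρ + (z_c − 32.36)×3280
Column 2: 1.689×0 + 2.682×2910 + 25.53×2750 + (z_c − 1.689 − 28.212)×3280
The z_c×3280 term appears on both sides and cancels. Collect the known terms of each column as K = Σ(ρt)_known − 3280 × (depth of known layers): K_1 = 0 − 3280×32.36 = −106140.8; K_2 = 78012.12 − 3280×(1.689 + 28.212) = −20063.16.
Balance: K_1 + 32.36×ρ = K_2, so ρ = (K_2 − K_1)/32.36 = 86077.6/32.36 = 2660 kg/m³.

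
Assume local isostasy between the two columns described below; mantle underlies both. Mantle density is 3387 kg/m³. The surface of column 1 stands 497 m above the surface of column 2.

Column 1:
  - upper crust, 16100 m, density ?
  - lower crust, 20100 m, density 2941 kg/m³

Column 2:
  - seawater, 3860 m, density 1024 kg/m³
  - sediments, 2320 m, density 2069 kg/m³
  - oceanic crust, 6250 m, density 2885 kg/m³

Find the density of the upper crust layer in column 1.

2890 kg/m³

Take the compensation level at the base of the deeper column (depth z_c below the surface of column 1) and equate Σ ρ_i t_i down to z_c; mantle fills any gap and the z_c terms cancel.
Column 1: 16100×ρ + 20100×2941 + (z_c − 36200)×3387
Column 2: 497×0 + 3860×1024 + 2320×2069 + 6250×2885 + (z_c − 497 − 12430)×3387
The z_c×3387 term appears on both sides and cancels. Collect the known terms of each column as K = Σ(ρt)_known − 3387 × (depth of known layers): K_1 = 59114100 − 3387×36200 = −63495300; K_2 = 26783970 − 3387×(497 + 12430) = −16999779.
Balance: K_1 + 16100×ρ = K_2, so ρ = (K_2 − K_1)/16100 = 46495500/16100 = 2890 kg/m³.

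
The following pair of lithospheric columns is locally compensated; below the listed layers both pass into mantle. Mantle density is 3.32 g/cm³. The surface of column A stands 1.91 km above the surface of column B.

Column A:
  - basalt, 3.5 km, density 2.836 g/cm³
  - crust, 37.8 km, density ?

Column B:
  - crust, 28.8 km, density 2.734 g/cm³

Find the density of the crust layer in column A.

2.75 g/cm³

Take the compensation level at the base of the deeper column (depth z_c below the surface of column A) and equate Σ ρ_i t_i down to z_c; mantle fills any gap and the z_c terms cancel.
Column A: 3.5×2.836 + 37.8×ρ + (z_c − 41.3)×3.32
Column B: 1.91×0 + 28.8×2.734 + (z_c − 1.91 − 28.8)×3.32
The z_c×3.32 term appears on both sides and cancels. Collect the known terms of each column as K = Σ(ρt)_known − 3.32 × (depth of known layers): K_A = 9.926 − 3.32×41.3 = −127.19; K_B = 78.7392 − 3.32×(1.91 + 28.8) = −23.218.
Balance: K_A + 37.8×ρ = K_B, so ρ = (K_B − K_A)/37.8 = 103.972/37.8 = 2.75 g/cm³.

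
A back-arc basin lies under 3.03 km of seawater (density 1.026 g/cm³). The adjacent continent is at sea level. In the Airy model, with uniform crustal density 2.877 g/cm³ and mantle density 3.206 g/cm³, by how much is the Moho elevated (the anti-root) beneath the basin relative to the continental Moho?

17 km

Equating mass per unit area of the two columns: replacing crust with seawater at the top is compensated by replacing crust with mantle at the base: d (ρ_c − ρ_w) = a (ρ_m − ρ_c).
a = d (ρ_c − ρ_w)/(ρ_m − ρ_c) = 3.03 km × 1.851/0.329 = 17 km.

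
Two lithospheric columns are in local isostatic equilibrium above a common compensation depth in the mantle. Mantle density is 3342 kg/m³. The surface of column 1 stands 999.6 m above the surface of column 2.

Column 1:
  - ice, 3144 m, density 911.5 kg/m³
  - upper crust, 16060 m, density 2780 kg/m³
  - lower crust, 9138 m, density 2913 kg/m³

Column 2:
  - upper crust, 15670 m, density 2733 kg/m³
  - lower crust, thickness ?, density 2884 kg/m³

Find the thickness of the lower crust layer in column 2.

Take the compensation level at the base of the deeper column (depth z_c below the surface of column 1) and equate Σ ρ_i t_i down to z_c; mantle fills any gap and the z_c terms cancel.
Column 1: 3144×911.5 + 16060×2780 + 9138×2913 + (z_c − 28342)×3342
Column 2: 999.6×0 + 15670×2733 + x×2884 + (z_c − 999.6 − 15670 − x)×3342
The z_c×3342 term appears on both sides and cancels. Collect the known terms of each column as K = Σ(ρt)_known − 3342 × (depth of known layers): K_1 = 74131550 − 3342×28342 = −20587414; K_2 = 42826110 − 3342×(999.6 + 15670) = −12883693.2.
Balance: K_1 = K_2 − x×(3342 − 2884), so x = (K_2 − K_1)/(3342 − 2884) = 7703720/458 = 16800 m.

16800 m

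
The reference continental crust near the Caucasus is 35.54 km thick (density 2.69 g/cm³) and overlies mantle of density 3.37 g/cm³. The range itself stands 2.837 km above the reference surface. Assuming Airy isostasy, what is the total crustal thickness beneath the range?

Root depth r = h ρ_c / (ρ_m − ρ_c) = 2.837 km × 2.69 / 0.68 = 11.22 km.
Total thickness = T + h + r = 35.54 km + 2.837 km + 11.22 km = 49.6 km.

49.6 km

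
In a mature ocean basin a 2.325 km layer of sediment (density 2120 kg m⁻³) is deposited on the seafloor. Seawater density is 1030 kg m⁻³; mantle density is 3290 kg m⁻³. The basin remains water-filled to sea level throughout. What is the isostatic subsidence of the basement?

Submarine loading: the sediment displaces seawater, and the subsidence is in turn flooded, so s (ρ_m − ρ_w) = t (ρ_sed − ρ_w).
s = 2.325 km × (2120 − 1030) / (3290 − 1030) = 1.12 km.

1.12 km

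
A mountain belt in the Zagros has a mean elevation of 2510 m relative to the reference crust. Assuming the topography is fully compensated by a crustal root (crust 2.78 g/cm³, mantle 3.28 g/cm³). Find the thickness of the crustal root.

14000 m

Isostatic balance requires: the weight of the topography is balanced by the buoyancy of the root, ρ_c h = (ρ_m − ρ_c) r.
r = h · ρ_c / (ρ_m − ρ_c) = 2510 m × 2.78 / (3.28 − 2.78) = 14000 m.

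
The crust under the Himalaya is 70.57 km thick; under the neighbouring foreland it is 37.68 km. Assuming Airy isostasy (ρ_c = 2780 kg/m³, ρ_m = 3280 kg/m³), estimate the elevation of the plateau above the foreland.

5.01 km

Excess crust Δ = 70.57 km − 37.68 km = 32.89 km, split between elevation h and root r with h + r = Δ.
Airy balance ρ_c h = (ρ_m − ρ_c) r gives r = h ρ_c/(ρ_m − ρ_c), so h (1 + ρ_c/(ρ_m − ρ_c)) = Δ, i.e. h = Δ (ρ_m − ρ_c)/ρ_m.
h = 32.89 km × 500/3280 = 5.01 km.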